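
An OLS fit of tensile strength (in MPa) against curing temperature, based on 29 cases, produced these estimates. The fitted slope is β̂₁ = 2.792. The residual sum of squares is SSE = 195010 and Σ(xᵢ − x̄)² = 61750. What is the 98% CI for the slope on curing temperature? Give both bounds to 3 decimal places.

MSE = SSE/(n − 2) = 195010/27 = 7222.59.
SE(β̂₁) = √(MSE/Sₓₓ) = √(7222.59/61750) = 0.342002.
df = n − 2 = 27.
t* = t_{0.01, 27} = 2.47266.
Margin = t* × SE = 2.47266 × 0.342002 = 0.84565.
CI: 2.792 ± 0.84565 → (1.946, 3.638).
With 98% confidence, each one-unit increase in curing temperature is associated with a change of between 1.946 and 3.638 MPa in tensile strength.

(1.946, 3.638)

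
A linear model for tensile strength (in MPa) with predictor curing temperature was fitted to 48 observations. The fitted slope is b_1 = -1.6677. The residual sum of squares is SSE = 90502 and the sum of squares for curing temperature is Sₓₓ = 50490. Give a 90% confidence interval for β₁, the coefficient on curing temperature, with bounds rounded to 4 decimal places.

MSE = SSE/(n − 2) = 90502/46 = 1967.43.
SE(b_1) = √(MSE/Sₓₓ) = √(1967.43/50490) = 0.1974.
df = n − 2 = 46.
t* = t_{0.05, 46} = 1.67866.
Margin = t* × SE = 1.67866 × 0.1974 = 0.331368.
CI: -1.6677 ± 0.331368 → (-1.9991, -1.3363).
With 90% confidence, each one-unit increase in curing temperature is associated with a change of between -1.9991 and -1.3363 MPa in tensile strength.

(-1.9991, -1.3363)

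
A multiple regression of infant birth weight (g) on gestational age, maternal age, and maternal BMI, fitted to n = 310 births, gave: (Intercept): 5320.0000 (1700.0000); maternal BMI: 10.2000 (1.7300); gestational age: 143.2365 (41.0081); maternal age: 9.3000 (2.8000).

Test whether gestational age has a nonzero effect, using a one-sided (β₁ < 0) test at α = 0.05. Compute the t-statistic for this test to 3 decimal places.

t = 3.493

Read off: b = 143.2365, SE = 41.0081 for gestational age.
H₀: β₁ = 0 vs H₁: β₁ < 0.
t = 143.2365 / 41.0081 = 3.493.
df = n − k − 1 = 310 − 3 − 1 = 306.
One-sided p ≈ 0.9997, which is ≥ 0.05, so fail to reject H₀.
The data do not give significant evidence that the true slope on gestational age is negative, holding the other predictors fixed.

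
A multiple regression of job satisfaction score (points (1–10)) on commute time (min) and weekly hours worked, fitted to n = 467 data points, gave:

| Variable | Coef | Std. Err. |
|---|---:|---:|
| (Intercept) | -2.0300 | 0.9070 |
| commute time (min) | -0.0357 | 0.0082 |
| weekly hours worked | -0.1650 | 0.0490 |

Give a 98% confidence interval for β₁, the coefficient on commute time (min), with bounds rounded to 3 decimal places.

Read off: b = -0.0357, SE = 0.0082 for commute time (min).
df = n − k − 1 = 467 − 2 − 1 = 464.
t* = t_{0.01, 464} = 2.334411.
Margin = t* × SE = 2.334411 × 0.0082 = 0.01914.
CI: -0.0357 ± 0.01914 → (-0.055, -0.017).

(-0.055, -0.017)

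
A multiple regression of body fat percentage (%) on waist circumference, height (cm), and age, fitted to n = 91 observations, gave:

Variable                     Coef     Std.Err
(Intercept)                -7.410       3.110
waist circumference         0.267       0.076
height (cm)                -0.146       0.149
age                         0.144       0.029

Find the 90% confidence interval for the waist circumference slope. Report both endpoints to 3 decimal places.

(0.141, 0.393)

Read off: b = 0.267, SE = 0.076 for waist circumference.
df = n − k − 1 = 91 − 3 − 1 = 87.
t* = t_{0.05, 87} = 1.662557.
Margin = t* × SE = 1.662557 × 0.076 = 0.12635.
CI: 0.267 ± 0.12635 → (0.141, 0.393).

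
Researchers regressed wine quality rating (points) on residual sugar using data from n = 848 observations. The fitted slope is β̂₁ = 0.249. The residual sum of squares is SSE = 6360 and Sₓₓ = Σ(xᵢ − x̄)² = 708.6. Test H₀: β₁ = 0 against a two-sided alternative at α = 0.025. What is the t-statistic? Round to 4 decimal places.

t = 2.4174

MSE = SSE/(n − 2) = 6360/846 = 7.51773.
SE(β̂₁) = √(MSE/Sₓₓ) = √(7.51773/708.6) = 0.103001.
t = 0.249 / 0.103001 = 2.4174.
df = n − 2 = 846.
Two-sided p ≈ 0.0158, which is < 0.025, so reject H₀.
There is evidence that residual sugar is associated with wine quality rating.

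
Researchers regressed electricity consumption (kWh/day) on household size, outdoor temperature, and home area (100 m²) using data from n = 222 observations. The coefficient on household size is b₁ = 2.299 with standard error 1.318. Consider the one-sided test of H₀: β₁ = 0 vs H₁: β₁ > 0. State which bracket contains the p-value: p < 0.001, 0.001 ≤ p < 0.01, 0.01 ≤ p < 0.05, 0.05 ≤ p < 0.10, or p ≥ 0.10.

t = 2.299 / 1.318 = 1.744.
df = n − k − 1 = 222 − 3 − 1 = 218.
One-sided p = P(T_{218} > t) ≈ 0.0413.
So 0.01 ≤ p < 0.05.

0.01 ≤ p < 0.05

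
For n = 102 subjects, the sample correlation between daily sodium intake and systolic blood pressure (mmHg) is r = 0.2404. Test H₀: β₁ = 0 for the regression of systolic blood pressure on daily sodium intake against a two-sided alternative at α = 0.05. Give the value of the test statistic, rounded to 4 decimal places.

t = r·√(n − 2)/√(1 − r²) = 0.2404·√100/√0.942208 = 2.4766.
df = n − 2 = 100.
Two-sided p ≈ 0.0149, which is < 0.05, so reject H₀.
There is evidence of a linear association between daily sodium intake and systolic blood pressure.

t = 2.4766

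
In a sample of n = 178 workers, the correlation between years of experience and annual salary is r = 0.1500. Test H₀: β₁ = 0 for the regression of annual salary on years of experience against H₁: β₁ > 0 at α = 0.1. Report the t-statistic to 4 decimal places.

t = 2.0127

t = r·√(n − 2)/√(1 − r²) = 0.1500·√176/√0.9775 = 2.0127.
df = n − 2 = 176.
One-sided p ≈ 0.0228, which is < 0.1, so reject H₀.
There is evidence of a linear association between years of experience and annual salary.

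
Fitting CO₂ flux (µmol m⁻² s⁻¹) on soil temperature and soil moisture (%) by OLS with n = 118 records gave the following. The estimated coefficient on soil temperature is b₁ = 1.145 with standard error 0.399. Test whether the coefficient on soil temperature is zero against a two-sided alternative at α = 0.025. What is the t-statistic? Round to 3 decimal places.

t = 2.870

H₀: β₁ = 0 vs H₁: β₁ ≠ 0.
t = (b₁ − β₁⁰)/SE = 1.145 / 0.399 = 2.870.
df = n − k − 1 = 118 − 2 − 1 = 115.
Two-sided p ≈ 0.0049, which is < 0.025, so reject H₀.
There is evidence that soil temperature is associated with CO₂ flux, holding the other predictors fixed.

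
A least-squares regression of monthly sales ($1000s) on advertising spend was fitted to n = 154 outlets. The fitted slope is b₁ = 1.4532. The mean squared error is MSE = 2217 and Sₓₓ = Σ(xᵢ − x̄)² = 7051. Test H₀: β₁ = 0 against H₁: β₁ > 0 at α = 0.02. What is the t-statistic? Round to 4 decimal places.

t = 2.5916

SE(b₁) = √(MSE/Sₓₓ) = √(2217/7051) = 0.560735.
t = 1.4532 / 0.560735 = 2.5916.
df = n − 2 = 152.
One-sided p ≈ 0.0052, which is < 0.02, so reject H₀.
There is evidence that the true slope on advertising spend is positive.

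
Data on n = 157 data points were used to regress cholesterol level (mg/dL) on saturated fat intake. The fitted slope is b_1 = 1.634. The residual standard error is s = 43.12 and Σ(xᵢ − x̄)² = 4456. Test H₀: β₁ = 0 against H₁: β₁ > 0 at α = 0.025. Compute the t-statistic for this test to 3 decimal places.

SE(b_1) = s/√Sₓₓ = 43.12/√4456 = 0.645961.
t = 1.634 / 0.645961 = 2.530.
df = n − 2 = 155.
One-sided p ≈ 0.0062, which is < 0.025, so reject H₀.
There is evidence that the true slope on saturated fat intake is positive.

t = 2.530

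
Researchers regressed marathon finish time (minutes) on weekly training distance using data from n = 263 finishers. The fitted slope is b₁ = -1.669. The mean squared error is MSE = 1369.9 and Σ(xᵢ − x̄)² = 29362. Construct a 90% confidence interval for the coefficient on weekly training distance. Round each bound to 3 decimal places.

(-2.026, -1.312)

SE(b₁) = √(MSE/Sₓₓ) = √(1369.9/29362) = 0.215999.
df = n − 2 = 261.
t* = t_{0.05, 261} = 1.650713.
Margin = t* × SE = 1.650713 × 0.215999 = 0.35655.
CI: -1.669 ± 0.35655 → (-2.026, -1.312).
With 90% confidence, each one-unit increase in weekly training distance is associated with a change of between -2.026 and -1.312 minutes in marathon finish time.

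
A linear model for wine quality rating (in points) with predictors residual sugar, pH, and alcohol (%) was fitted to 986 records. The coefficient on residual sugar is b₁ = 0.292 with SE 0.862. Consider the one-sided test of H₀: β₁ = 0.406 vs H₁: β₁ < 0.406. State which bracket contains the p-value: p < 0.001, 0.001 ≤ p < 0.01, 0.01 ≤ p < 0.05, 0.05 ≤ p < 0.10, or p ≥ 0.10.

t = (0.292 − 0.406) / 0.862 = -0.132.
df = n − k − 1 = 986 − 3 − 1 = 982.
One-sided p = P(T_{982} < t) ≈ 0.4474.
So p ≥ 0.10.

p ≥ 0.10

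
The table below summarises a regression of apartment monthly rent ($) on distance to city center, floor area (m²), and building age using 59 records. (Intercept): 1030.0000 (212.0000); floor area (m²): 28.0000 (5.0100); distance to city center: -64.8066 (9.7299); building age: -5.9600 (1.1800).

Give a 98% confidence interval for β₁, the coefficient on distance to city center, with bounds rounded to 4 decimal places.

Read off: b = -64.8066, SE = 9.7299 for distance to city center.
df = n − k − 1 = 59 − 3 − 1 = 55.
t* = t_{0.01, 55} = 2.396081.
Margin = t* × SE = 2.396081 × 9.7299 = 23.313629.
CI: -64.8066 ± 23.313629 → (-88.1202, -41.4930).

(-88.1202, -41.4930)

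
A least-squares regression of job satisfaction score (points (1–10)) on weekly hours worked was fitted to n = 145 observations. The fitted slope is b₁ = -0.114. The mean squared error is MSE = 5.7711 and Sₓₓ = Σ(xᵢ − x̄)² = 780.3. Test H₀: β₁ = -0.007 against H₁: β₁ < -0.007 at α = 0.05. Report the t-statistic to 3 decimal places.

SE(b₁) = √(MSE/Sₓₓ) = √(5.7711/780.3) = 0.086.
t = (-0.114 − (-0.007)) / 0.086 = -1.244.
df = n − 2 = 143.
One-sided p ≈ 0.1077, which is ≥ 0.05, so fail to reject H₀.
The data do not give significant evidence that the true slope on weekly hours worked is below -0.007 points (1–10) per unit.

t = -1.244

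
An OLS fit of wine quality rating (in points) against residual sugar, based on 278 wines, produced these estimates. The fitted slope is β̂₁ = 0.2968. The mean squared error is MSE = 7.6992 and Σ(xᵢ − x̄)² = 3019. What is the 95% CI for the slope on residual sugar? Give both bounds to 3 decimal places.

SE(β̂₁) = √(MSE/Sₓₓ) = √(7.6992/3019) = 0.0505.
df = n − 2 = 276.
t* = t_{0.025, 276} = 1.968596.
Margin = t* × SE = 1.968596 × 0.0505 = 0.09941.
CI: 0.2968 ± 0.09941 → (0.197, 0.396).
With 95% confidence, each one-unit increase in residual sugar is associated with a change of between 0.197 and 0.396 points in wine quality rating.

(0.197, 0.396)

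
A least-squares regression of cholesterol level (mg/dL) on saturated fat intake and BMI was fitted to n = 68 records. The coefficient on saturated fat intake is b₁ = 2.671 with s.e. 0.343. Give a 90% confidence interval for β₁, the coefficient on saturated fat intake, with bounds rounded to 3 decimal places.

df = n − k − 1 = 68 − 2 − 1 = 65.
t* = t_{0.05, 65} = 1.668636.
Margin = t* × SE = 1.668636 × 0.343 = 0.57234.
CI: 2.671 ± 0.57234 → (2.099, 3.243).
With 90% confidence, each one-unit increase in saturated fat intake is associated with a change of between 2.099 and 3.243 mg/dL in cholesterol level, holding the other predictors fixed.

(2.099, 3.243)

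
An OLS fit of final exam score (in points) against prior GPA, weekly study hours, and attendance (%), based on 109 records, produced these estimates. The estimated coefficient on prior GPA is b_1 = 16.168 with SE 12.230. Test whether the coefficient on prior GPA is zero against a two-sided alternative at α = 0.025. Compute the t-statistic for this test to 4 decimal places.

t = 1.3220

H₀: β₁ = 0 vs H₁: β₁ ≠ 0.
t = (b_1 − β₁⁰)/SE = 16.168 / 12.230 = 1.3220.
df = n − k − 1 = 109 − 3 − 1 = 105.
Two-sided p ≈ 0.1890, which is ≥ 0.025, so fail to reject H₀.
The data do not give significant evidence of an association between prior GPA and final exam score, after adjusting for the other predictors.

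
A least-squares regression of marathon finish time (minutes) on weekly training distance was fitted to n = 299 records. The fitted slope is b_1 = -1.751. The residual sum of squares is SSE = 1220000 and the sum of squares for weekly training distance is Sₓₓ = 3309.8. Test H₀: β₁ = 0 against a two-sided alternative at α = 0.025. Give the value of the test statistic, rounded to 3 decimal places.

t = -1.572

MSE = SSE/(n − 2) = 1220000/297 = 4107.74.
SE(b_1) = √(MSE/Sₓₓ) = √(4107.74/3309.8) = 1.11404.
t = -1.751 / 1.11404 = -1.572.
df = n − 2 = 297.
Two-sided p ≈ 0.1171, which is ≥ 0.025, so fail to reject H₀.
The data do not give significant evidence of an association between weekly training distance and marathon finish time.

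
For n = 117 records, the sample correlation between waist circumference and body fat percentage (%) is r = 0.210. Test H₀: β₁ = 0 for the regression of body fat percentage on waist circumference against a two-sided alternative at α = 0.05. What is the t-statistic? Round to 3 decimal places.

t = r·√(n − 2)/√(1 − r²) = 0.210·√115/√0.9559 = 2.303.
df = n − 2 = 115.
Two-sided p ≈ 0.0231, which is < 0.05, so reject H₀.
There is evidence of a linear association between waist circumference and body fat percentage.

t = 2.303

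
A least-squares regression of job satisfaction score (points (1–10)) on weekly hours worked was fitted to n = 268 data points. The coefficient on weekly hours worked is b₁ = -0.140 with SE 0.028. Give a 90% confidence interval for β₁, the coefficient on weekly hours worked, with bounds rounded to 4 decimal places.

df = n − 2 = 268 − 2 = 266.
t* = t_{0.05, 266} = 1.650602.
Margin = t* × SE = 1.650602 × 0.028 = 0.046217.
CI: -0.140 ± 0.046217 → (-0.1862, -0.0938).
With 90% confidence, each one-unit increase in weekly hours worked is associated with a change of between -0.1862 and -0.0938 points (1–10) in job satisfaction score.

(-0.1862, -0.0938)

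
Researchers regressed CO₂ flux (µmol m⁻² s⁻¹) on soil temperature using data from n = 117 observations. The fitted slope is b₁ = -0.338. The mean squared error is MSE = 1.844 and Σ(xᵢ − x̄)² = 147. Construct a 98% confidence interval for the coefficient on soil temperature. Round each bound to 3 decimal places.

(-0.602, -0.074)

SE(b₁) = √(MSE/Sₓₓ) = √(1.844/147) = 0.112001.
df = n − 2 = 115.
t* = t_{0.01, 115} = 2.359212.
Margin = t* × SE = 2.359212 × 0.112001 = 0.26423.
CI: -0.338 ± 0.26423 → (-0.602, -0.074).
With 98% confidence, each one-unit increase in soil temperature is associated with a change of between -0.602 and -0.074 µmol m⁻² s⁻¹ in CO₂ flux.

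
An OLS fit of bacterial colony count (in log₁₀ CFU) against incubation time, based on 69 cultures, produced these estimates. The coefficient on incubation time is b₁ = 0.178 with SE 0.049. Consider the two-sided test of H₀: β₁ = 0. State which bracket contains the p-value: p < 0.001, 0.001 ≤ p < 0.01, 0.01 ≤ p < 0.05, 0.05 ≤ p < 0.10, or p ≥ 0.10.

t = 0.178 / 0.049 = 3.633.
df = n − 2 = 69 − 2 = 67.
Two-sided p = 2·P(T_{67} > |t|) ≈ 0.0005.
So p < 0.001.

p < 0.001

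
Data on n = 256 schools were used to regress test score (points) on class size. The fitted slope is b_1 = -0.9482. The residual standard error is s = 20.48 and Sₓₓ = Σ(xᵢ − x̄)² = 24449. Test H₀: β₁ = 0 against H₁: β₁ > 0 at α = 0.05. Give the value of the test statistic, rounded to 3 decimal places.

t = -7.239

SE(b_1) = s/√Sₓₓ = 20.48/√24449 = 0.130978.
t = -0.9482 / 0.130978 = -7.239.
df = n − 2 = 254.
One-sided p ≈ 1.0000, which is ≥ 0.05, so fail to reject H₀.
The data do not give significant evidence that the true slope on class size is positive.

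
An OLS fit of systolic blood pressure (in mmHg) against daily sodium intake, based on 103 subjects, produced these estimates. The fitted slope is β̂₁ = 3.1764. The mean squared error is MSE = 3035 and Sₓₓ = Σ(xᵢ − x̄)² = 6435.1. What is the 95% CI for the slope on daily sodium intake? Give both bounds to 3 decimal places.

SE(β̂₁) = √(MSE/Sₓₓ) = √(3035/6435.1) = 0.686755.
df = n − 2 = 101.
t* = t_{0.025, 101} = 1.983731.
Margin = t* × SE = 1.983731 × 0.686755 = 1.36234.
CI: 3.1764 ± 1.36234 → (1.814, 4.539).
With 95% confidence, each one-unit increase in daily sodium intake is associated with a change of between 1.814 and 4.539 mmHg in systolic blood pressure.

(1.814, 4.539)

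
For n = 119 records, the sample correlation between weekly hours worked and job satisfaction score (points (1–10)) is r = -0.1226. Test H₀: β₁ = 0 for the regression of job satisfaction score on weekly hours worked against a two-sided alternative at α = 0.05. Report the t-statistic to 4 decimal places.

t = -1.3362

t = r·√(n − 2)/√(1 − r²) = -0.1226·√117/√0.984969 = -1.3362.
df = n − 2 = 117.
Two-sided p ≈ 0.1841, which is ≥ 0.05, so fail to reject H₀.
The data do not give significant evidence of a linear association between weekly hours worked and job satisfaction score.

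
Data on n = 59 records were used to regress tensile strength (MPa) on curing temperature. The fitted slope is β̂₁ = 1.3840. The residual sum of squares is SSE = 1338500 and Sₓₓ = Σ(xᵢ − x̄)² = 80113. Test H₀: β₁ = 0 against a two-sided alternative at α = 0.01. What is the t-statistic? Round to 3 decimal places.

t = 2.556

MSE = SSE/(n − 2) = 1338500/57 = 23482.5.
SE(β̂₁) = √(MSE/Sₓₓ) = √(23482.5/80113) = 0.541403.
t = 1.3840 / 0.541403 = 2.556.
df = n − 2 = 57.
Two-sided p ≈ 0.0133, which is ≥ 0.01, so fail to reject H₀.
The data do not give significant evidence of an association between curing temperature and tensile strength.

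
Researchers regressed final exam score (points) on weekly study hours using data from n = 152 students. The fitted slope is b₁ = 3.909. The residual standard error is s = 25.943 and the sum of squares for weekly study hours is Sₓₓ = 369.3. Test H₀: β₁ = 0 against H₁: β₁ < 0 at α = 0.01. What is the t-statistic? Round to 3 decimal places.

t = 2.896

SE(b₁) = s/√Sₓₓ = 25.943/√369.3 = 1.34999.
t = 3.909 / 1.34999 = 2.896.
df = n − 2 = 150.
One-sided p ≈ 0.9978, which is ≥ 0.01, so fail to reject H₀.
The data do not give significant evidence that the true slope on weekly study hours is negative.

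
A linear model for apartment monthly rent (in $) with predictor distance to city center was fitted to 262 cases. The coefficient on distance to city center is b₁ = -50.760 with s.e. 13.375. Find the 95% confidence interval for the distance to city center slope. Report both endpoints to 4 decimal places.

(-77.0971, -24.4229)

df = n − 2 = 262 − 2 = 260.
t* = t_{0.025, 260} = 1.96913.
Margin = t* × SE = 1.96913 × 13.375 = 26.337114.
CI: -50.760 ± 26.337114 → (-77.0971, -24.4229).
With 95% confidence, each one-unit increase in distance to city center is associated with a change of between -77.0971 and -24.4229 $ in apartment monthly rent.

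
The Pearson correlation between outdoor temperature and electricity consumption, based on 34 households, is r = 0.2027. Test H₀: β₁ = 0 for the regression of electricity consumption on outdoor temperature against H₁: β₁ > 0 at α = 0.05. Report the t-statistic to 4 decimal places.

t = 1.1710

t = r·√(n − 2)/√(1 − r²) = 0.2027·√32/√0.958913 = 1.1710.
df = n − 2 = 32.
One-sided p ≈ 0.1251, which is ≥ 0.05, so fail to reject H₀.
The data do not give significant evidence of a linear association between outdoor temperature and electricity consumption.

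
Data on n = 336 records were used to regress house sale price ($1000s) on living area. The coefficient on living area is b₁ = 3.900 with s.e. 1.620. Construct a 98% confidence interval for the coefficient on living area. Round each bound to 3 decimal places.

df = n − 2 = 336 − 2 = 334.
t* = t_{0.01, 334} = 2.337564.
Margin = t* × SE = 2.337564 × 1.620 = 3.78685.
CI: 3.900 ± 3.78685 → (0.113, 7.687).
With 98% confidence, each one-unit increase in living area is associated with a change of between 0.113 and 7.687 $1000s in house sale price.

(0.113, 7.687)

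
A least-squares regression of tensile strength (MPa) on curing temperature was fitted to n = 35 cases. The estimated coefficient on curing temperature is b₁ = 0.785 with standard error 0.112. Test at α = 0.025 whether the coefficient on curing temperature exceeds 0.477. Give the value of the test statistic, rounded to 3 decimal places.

H₀: β₁ = 0.477 vs H₁: β₁ > 0.477.
t = (b₁ − β₁⁰)/SE = (0.785 − 0.477) / 0.112 = 2.750.
df = n − 2 = 35 − 2 = 33.
One-sided p ≈ 0.0048, which is < 0.025, so reject H₀.
There is evidence that the true slope on curing temperature exceeds 0.477 MPa per unit.

t = 2.750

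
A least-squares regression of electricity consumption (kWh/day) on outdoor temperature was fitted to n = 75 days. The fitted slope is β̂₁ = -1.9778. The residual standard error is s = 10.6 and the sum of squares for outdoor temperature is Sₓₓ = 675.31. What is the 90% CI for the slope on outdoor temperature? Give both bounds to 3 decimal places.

SE(β̂₁) = s/√Sₓₓ = 10.6/√675.31 = 0.407901.
df = n − 2 = 73.
t* = t_{0.05, 73} = 1.665996.
Margin = t* × SE = 1.665996 × 0.407901 = 0.67956.
CI: -1.9778 ± 0.67956 → (-2.657, -1.298).
With 90% confidence, each one-unit increase in outdoor temperature is associated with a change of between -2.657 and -1.298 kWh/day in electricity consumption.

(-2.657, -1.298)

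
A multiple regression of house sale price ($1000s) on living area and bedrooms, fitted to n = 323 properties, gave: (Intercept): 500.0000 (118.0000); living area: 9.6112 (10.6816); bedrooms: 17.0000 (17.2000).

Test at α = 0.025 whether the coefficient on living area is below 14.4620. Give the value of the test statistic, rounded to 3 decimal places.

t = -0.454

Read off: b = 9.6112, SE = 10.6816 for living area.
H₀: β₁ = 14.4620 vs H₁: β₁ < 14.4620.
t = (9.6112 − 14.4620) / 10.6816 = -0.454.
df = n − k − 1 = 323 − 2 − 1 = 320.
One-sided p ≈ 0.3250, which is ≥ 0.025, so fail to reject H₀.
The data do not give significant evidence that the true slope on living area is below 14.4620 $1000s per unit, holding the other predictors fixed.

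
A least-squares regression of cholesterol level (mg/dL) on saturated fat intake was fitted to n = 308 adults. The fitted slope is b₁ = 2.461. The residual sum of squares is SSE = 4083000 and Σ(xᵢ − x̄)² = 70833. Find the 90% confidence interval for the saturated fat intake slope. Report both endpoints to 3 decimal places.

(1.745, 3.177)

MSE = SSE/(n − 2) = 4083000/306 = 13343.1.
SE(b₁) = √(MSE/Sₓₓ) = √(13343.1/70833) = 0.434021.
df = n − 2 = 306.
t* = t_{0.05, 306} = 1.649848.
Margin = t* × SE = 1.649848 × 0.434021 = 0.71607.
CI: 2.461 ± 0.71607 → (1.745, 3.177).
With 90% confidence, each one-unit increase in saturated fat intake is associated with a change of between 1.745 and 3.177 mg/dL in cholesterol level.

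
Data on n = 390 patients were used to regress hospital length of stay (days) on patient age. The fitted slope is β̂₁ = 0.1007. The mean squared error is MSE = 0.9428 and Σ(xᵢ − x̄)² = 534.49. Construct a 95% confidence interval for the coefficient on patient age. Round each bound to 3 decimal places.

SE(β̂₁) = √(MSE/Sₓₓ) = √(0.9428/534.49) = 0.0419991.
df = n − 2 = 388.
t* = t_{0.025, 388} = 1.966097.
Margin = t* × SE = 1.966097 × 0.0419991 = 0.08257.
CI: 0.1007 ± 0.08257 → (0.018, 0.183).
With 95% confidence, each one-unit increase in patient age is associated with a change of between 0.018 and 0.183 days in hospital length of stay.

(0.018, 0.183)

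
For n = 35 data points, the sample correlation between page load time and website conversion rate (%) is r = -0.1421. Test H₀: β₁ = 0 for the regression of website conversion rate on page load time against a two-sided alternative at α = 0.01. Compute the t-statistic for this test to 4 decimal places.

t = -0.8247

t = r·√(n − 2)/√(1 − r²) = -0.1421·√33/√0.979808 = -0.8247.
df = n − 2 = 33.
Two-sided p ≈ 0.4155, which is ≥ 0.01, so fail to reject H₀.
The data do not give significant evidence of a linear association between page load time and website conversion rate.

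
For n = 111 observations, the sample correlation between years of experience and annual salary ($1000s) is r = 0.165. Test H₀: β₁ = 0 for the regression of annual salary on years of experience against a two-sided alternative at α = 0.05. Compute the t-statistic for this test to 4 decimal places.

t = r·√(n − 2)/√(1 − r²) = 0.165·√109/√0.972775 = 1.7466.
df = n − 2 = 109.
Two-sided p ≈ 0.0835, which is ≥ 0.05, so fail to reject H₀.
The data do not give significant evidence of a linear association between years of experience and annual salary.

t = 1.7466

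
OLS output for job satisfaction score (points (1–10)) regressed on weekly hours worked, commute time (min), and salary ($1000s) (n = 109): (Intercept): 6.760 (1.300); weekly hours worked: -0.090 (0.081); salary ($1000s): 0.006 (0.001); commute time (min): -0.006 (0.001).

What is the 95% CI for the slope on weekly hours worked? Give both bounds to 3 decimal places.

(-0.251, 0.071)

Read off: b = -0.090, SE = 0.081 for weekly hours worked.
df = n − k − 1 = 109 − 3 − 1 = 105.
t* = t_{0.025, 105} = 1.982815.
Margin = t* × SE = 1.982815 × 0.081 = 0.16061.
CI: -0.090 ± 0.16061 → (-0.251, 0.071).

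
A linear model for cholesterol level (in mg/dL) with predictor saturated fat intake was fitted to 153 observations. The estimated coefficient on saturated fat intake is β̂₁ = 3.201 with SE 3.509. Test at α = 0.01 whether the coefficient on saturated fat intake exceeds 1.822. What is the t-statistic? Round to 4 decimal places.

H₀: β₁ = 1.822 vs H₁: β₁ > 1.822.
t = (β̂₁ − β₁⁰)/SE = (3.201 − 1.822) / 3.509 = 0.3930.
df = n − 2 = 153 − 2 = 151.
One-sided p ≈ 0.3474, which is ≥ 0.01, so fail to reject H₀.
The data do not give significant evidence that the true slope on saturated fat intake exceeds 1.822 mg/dL per unit.

t = 0.3930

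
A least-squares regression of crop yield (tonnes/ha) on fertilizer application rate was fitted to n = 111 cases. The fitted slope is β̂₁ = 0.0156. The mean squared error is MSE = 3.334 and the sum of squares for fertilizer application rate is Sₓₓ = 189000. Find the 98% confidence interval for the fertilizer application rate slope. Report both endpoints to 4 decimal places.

(0.0057, 0.0255)

SE(β̂₁) = √(MSE/Sₓₓ) = √(3.334/189000) = 0.00420003.
df = n − 2 = 109.
t* = t_{0.01, 109} = 2.361046.
Margin = t* × SE = 2.361046 × 0.00420003 = 0.009916.
CI: 0.0156 ± 0.009916 → (0.0057, 0.0255).
With 98% confidence, each one-unit increase in fertilizer application rate is associated with a change of between 0.0057 and 0.0255 tonnes/ha in crop yield.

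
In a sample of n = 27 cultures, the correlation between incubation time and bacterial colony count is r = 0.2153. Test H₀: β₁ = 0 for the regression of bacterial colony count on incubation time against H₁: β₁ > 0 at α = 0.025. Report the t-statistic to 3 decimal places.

t = r·√(n − 2)/√(1 − r²) = 0.2153·√25/√0.953646 = 1.102.
df = n − 2 = 25.
One-sided p ≈ 0.1404, which is ≥ 0.025, so fail to reject H₀.
The data do not give significant evidence of a linear association between incubation time and bacterial colony count.

t = 1.102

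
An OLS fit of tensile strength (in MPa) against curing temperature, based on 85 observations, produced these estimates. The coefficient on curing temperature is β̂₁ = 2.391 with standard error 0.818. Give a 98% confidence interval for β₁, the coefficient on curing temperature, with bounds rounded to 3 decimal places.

df = n − 2 = 85 − 2 = 83.
t* = t_{0.01, 83} = 2.372119.
Margin = t* × SE = 2.372119 × 0.818 = 1.94039.
CI: 2.391 ± 1.94039 → (0.451, 4.331).
With 98% confidence, each one-unit increase in curing temperature is associated with a change of between 0.451 and 4.331 MPa in tensile strength.

(0.451, 4.331)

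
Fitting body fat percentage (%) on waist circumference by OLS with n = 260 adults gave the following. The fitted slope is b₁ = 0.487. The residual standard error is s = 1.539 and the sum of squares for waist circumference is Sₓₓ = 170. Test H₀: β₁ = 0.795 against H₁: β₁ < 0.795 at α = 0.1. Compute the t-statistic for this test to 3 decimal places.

t = -2.609

SE(b₁) = s/√Sₓₓ = 1.539/√170 = 0.118036.
t = (0.487 − 0.795) / 0.118036 = -2.609.
df = n − 2 = 258.
One-sided p ≈ 0.0048, which is < 0.1, so reject H₀.
There is evidence that the true slope on waist circumference is below 0.795 % per unit.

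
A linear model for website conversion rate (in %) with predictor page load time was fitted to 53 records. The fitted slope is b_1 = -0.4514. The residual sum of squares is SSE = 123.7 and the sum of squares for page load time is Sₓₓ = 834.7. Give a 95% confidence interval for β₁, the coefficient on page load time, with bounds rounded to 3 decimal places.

(-0.560, -0.343)

MSE = SSE/(n − 2) = 123.7/51 = 2.42549.
SE(b_1) = √(MSE/Sₓₓ) = √(2.42549/834.7) = 0.0539057.
df = n − 2 = 51.
t* = t_{0.025, 51} = 2.007584.
Margin = t* × SE = 2.007584 × 0.0539057 = 0.10822.
CI: -0.4514 ± 0.10822 → (-0.560, -0.343).
With 95% confidence, each one-unit increase in page load time is associated with a change of between -0.560 and -0.343 % in website conversion rate.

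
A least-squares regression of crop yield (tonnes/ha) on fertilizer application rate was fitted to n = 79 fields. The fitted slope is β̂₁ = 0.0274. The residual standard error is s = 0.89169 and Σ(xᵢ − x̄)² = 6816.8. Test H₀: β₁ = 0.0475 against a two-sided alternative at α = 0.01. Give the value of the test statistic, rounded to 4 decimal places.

t = -1.8611

SE(β̂₁) = s/√Sₓₓ = 0.89169/√6816.8 = 0.0108.
t = (0.0274 − 0.0475) / 0.0108 = -1.8611.
df = n − 2 = 77.
Two-sided p ≈ 0.0665, which is ≥ 0.01, so fail to reject H₀.
The data are consistent with a true slope of 0.0475 tonnes/ha per unit of fertilizer application rate.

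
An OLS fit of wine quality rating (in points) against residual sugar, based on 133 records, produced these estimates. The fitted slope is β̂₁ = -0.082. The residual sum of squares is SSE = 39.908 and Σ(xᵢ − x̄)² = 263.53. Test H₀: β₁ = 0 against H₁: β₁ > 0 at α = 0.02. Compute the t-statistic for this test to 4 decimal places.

t = -2.4118

MSE = SSE/(n − 2) = 39.908/131 = 0.304641.
SE(β̂₁) = √(MSE/Sₓₓ) = √(0.304641/263.53) = 0.034.
t = -0.082 / 0.034 = -2.4118.
df = n − 2 = 131.
One-sided p ≈ 0.9914, which is ≥ 0.02, so fail to reject H₀.
The data do not give significant evidence that the true slope on residual sugar is positive.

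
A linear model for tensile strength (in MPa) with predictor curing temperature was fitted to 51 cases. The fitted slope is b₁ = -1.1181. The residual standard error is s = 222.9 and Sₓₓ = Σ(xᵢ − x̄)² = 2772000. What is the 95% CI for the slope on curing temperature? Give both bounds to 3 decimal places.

(-1.387, -0.849)

SE(b₁) = s/√Sₓₓ = 222.9/√2772000 = 0.133879.
df = n − 2 = 49.
t* = t_{0.025, 49} = 2.009575.
Margin = t* × SE = 2.009575 × 0.133879 = 0.26904.
CI: -1.1181 ± 0.26904 → (-1.387, -0.849).
With 95% confidence, each one-unit increase in curing temperature is associated with a change of between -1.387 and -0.849 MPa in tensile strength.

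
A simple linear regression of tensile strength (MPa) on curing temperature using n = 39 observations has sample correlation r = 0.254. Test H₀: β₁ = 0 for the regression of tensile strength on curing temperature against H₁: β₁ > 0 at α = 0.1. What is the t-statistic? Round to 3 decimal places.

t = 1.597

t = r·√(n − 2)/√(1 − r²) = 0.254·√37/√0.935484 = 1.597.
df = n − 2 = 37.
One-sided p ≈ 0.0593, which is < 0.1, so reject H₀.
There is evidence of a linear association between curing temperature and tensile strength.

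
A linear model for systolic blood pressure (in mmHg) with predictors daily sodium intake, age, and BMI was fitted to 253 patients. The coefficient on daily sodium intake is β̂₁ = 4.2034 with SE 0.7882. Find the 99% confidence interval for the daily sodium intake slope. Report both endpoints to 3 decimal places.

(2.157, 6.249)

df = n − k − 1 = 253 − 3 − 1 = 249.
t* = t_{0.005, 249} = 2.595718.
Margin = t* × SE = 2.595718 × 0.7882 = 2.04594.
CI: 4.2034 ± 2.04594 → (2.157, 6.249).
With 99% confidence, each one-unit increase in daily sodium intake is associated with a change of between 2.157 and 6.249 mmHg in systolic blood pressure, holding the other predictors fixed.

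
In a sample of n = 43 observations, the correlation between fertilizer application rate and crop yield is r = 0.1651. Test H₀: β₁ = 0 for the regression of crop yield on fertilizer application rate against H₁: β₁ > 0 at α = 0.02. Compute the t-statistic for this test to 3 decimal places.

t = r·√(n − 2)/√(1 − r²) = 0.1651·√41/√0.972742 = 1.072.
df = n − 2 = 41.
One-sided p ≈ 0.1450, which is ≥ 0.02, so fail to reject H₀.
The data do not give significant evidence of a linear association between fertilizer application rate and crop yield.

t = 1.072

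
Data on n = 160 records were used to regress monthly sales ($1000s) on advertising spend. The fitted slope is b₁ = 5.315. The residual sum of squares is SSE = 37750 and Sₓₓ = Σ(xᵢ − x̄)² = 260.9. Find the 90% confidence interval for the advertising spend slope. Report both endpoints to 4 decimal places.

(3.7317, 6.8983)

MSE = SSE/(n − 2) = 37750/158 = 238.924.
SE(b₁) = √(MSE/Sₓₓ) = √(238.924/260.9) = 0.956958.
df = n − 2 = 158.
t* = t_{0.05, 158} = 1.654555.
Margin = t* × SE = 1.654555 × 0.956958 = 1.583340.
CI: 5.315 ± 1.583340 → (3.7317, 6.8983).
With 90% confidence, each one-unit increase in advertising spend is associated with a change of between 3.7317 and 6.8983 $1000s in monthly sales.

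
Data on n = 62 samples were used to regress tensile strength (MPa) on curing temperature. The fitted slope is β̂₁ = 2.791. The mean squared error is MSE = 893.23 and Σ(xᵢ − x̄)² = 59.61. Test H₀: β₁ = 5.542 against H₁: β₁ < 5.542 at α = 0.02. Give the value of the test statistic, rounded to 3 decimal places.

t = -0.711

SE(β̂₁) = √(MSE/Sₓₓ) = √(893.23/59.61) = 3.87099.
t = (2.791 − 5.542) / 3.87099 = -0.711.
df = n − 2 = 60.
One-sided p ≈ 0.2400, which is ≥ 0.02, so fail to reject H₀.
The data do not give significant evidence that the true slope on curing temperature is below 5.542 MPa per unit.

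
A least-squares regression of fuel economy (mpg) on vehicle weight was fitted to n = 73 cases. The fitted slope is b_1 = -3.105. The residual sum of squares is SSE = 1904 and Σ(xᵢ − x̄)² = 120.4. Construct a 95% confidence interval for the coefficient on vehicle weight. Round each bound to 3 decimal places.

(-4.046, -2.164)

MSE = SSE/(n − 2) = 1904/71 = 26.8169.
SE(b_1) = √(MSE/Sₓₓ) = √(26.8169/120.4) = 0.471945.
df = n − 2 = 71.
t* = t_{0.025, 71} = 1.993943.
Margin = t* × SE = 1.993943 × 0.471945 = 0.94103.
CI: -3.105 ± 0.94103 → (-4.046, -2.164).
With 95% confidence, each one-unit increase in vehicle weight is associated with a change of between -4.046 and -2.164 mpg in fuel economy.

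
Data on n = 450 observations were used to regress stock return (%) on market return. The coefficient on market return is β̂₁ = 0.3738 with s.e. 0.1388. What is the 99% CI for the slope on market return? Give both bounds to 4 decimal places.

(0.0147, 0.7329)

df = n − 2 = 450 − 2 = 448.
t* = t_{0.005, 448} = 2.586848.
Margin = t* × SE = 2.586848 × 0.1388 = 0.359054.
CI: 0.3738 ± 0.359054 → (0.0147, 0.7329).
With 99% confidence, each one-unit increase in market return is associated with a change of between 0.0147 and 0.7329 % in stock return.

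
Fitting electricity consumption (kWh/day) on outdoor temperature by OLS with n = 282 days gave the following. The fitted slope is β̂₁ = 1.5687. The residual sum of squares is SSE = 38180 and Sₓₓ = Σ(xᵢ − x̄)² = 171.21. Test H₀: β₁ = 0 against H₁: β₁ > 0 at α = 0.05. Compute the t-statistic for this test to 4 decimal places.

t = 1.7578

MSE = SSE/(n − 2) = 38180/280 = 136.357.
SE(β̂₁) = √(MSE/Sₓₓ) = √(136.357/171.21) = 0.89243.
t = 1.5687 / 0.89243 = 1.7578.
df = n − 2 = 280.
One-sided p ≈ 0.0399, which is < 0.05, so reject H₀.
There is evidence that the true slope on outdoor temperature is positive.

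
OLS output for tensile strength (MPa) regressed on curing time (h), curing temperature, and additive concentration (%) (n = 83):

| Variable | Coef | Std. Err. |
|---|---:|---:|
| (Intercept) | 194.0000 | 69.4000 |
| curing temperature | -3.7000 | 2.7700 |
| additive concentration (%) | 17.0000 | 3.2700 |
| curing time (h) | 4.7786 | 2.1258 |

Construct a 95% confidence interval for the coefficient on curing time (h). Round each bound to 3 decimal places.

Read off: b = 4.7786, SE = 2.1258 for curing time (h).
df = n − k − 1 = 83 − 3 − 1 = 79.
t* = t_{0.025, 79} = 1.99045.
Margin = t* × SE = 1.99045 × 2.1258 = 4.23130.
CI: 4.7786 ± 4.23130 → (0.547, 9.010).

(0.547, 9.010)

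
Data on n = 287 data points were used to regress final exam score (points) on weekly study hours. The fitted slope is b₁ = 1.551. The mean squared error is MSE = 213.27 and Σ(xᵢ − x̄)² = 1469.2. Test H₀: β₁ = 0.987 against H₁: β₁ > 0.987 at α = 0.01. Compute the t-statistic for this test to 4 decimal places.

t = 1.4803

SE(b₁) = √(MSE/Sₓₓ) = √(213.27/1469.2) = 0.381.
t = (1.551 − 0.987) / 0.381 = 1.4803.
df = n − 2 = 285.
One-sided p ≈ 0.0699, which is ≥ 0.01, so fail to reject H₀.
The data do not give significant evidence that the true slope on weekly study hours exceeds 0.987 points per unit.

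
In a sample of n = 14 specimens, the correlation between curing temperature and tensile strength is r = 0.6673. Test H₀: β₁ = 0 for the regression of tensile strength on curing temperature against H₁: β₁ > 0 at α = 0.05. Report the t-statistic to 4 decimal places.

t = r·√(n − 2)/√(1 − r²) = 0.6673·√12/√0.554711 = 3.1037.
df = n − 2 = 12.
One-sided p ≈ 0.0046, which is < 0.05, so reject H₀.
There is evidence of a linear association between curing temperature and tensile strength.

t = 3.1037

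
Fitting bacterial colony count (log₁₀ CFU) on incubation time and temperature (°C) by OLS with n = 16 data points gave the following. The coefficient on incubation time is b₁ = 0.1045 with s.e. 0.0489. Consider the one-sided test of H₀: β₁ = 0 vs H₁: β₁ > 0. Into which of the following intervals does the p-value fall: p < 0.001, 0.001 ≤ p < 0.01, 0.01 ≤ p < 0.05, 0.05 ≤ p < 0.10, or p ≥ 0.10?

0.01 ≤ p < 0.05

t = 0.1045 / 0.0489 = 2.137.
df = n − k − 1 = 16 − 2 − 1 = 13.
One-sided p = P(T_{13} > t) ≈ 0.0261.
So 0.01 ≤ p < 0.05.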